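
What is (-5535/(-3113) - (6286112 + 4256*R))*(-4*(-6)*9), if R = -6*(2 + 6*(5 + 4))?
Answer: -3265276603608/3113 ≈ -1.0489e+9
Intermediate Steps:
R = -336 (R = -6*(2 + 6*9) = -6*(2 + 54) = -6*56 = -336)
(-5535/(-3113) - (6286112 + 4256*R))*(-4*(-6)*9) = (-5535/(-3113) - 4256/(1/(-336 + 1477)))*(-4*(-6)*9) = (-5535*(-1/3113) - 4256/(1/1141))*(24*9) = (5535/3113 - 4256/1/1141)*216 = (5535/3113 - 4256*1141)*216 = (5535/3113 - 4856096)*216 = -15117021313/3113*216 = -3265276603608/3113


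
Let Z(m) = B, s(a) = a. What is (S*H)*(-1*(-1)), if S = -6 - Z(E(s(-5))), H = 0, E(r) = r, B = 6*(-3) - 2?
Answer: 0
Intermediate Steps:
B = -20 (B = -18 - 2 = -20)
Z(m) = -20
S = 14 (S = -6 - 1*(-20) = -6 + 20 = 14)
(S*H)*(-1*(-1)) = (14*0)*(-1*(-1)) = 0*1 = 0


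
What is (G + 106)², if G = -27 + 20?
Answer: 9801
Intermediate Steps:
G = -7
(G + 106)² = (-7 + 106)² = 99² = 9801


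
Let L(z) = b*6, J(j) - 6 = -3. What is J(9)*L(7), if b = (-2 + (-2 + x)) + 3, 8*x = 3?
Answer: -45/4 ≈ -11.250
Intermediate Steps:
x = 3/8 (x = (⅛)*3 = 3/8 ≈ 0.37500)
J(j) = 3 (J(j) = 6 - 3 = 3)
b = -5/8 (b = (-2 + (-2 + 3/8)) + 3 = (-2 - 13/8) + 3 = -29/8 + 3 = -5/8 ≈ -0.62500)
L(z) = -15/4 (L(z) = -5/8*6 = -15/4)
J(9)*L(7) = 3*(-15/4) = -45/4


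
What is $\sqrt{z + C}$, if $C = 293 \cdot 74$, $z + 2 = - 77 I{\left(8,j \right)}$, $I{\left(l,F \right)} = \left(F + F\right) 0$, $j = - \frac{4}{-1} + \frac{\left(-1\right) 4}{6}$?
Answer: $4 \sqrt{1355} \approx 147.24$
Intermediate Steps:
$j = \frac{10}{3}$ ($j = \left(-4\right) \left(-1\right) - \frac{2}{3} = 4 - \frac{2}{3} = \frac{10}{3} \approx 3.3333$)
$I{\left(l,F \right)} = 0$ ($I{\left(l,F \right)} = 2 F 0 = 0$)
$z = -2$ ($z = -2 - 0 = -2 + 0 = -2$)
$C = 21682$
$\sqrt{z + C} = \sqrt{-2 + 21682} = \sqrt{21680} = 4 \sqrt{1355}$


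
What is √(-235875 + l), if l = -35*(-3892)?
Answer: I*√99655 ≈ 315.68*I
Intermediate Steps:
l = 136220
√(-235875 + l) = √(-235875 + 136220) = √(-99655) = I*√99655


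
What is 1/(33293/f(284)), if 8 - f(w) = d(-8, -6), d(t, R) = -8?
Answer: 16/33293 ≈ 0.00048058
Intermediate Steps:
f(w) = 16 (f(w) = 8 - 1*(-8) = 8 + 8 = 16)
1/(33293/f(284)) = 1/(33293/16) = 16/33293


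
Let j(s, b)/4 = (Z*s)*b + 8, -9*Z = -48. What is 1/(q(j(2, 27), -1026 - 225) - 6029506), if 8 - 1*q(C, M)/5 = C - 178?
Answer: -1/6034496 ≈ -1.6571e-7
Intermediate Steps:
Z = 16/3 (Z = -1/9*(-48) = 16/3 ≈ 5.3333)
j(s, b) = 32 + 64*b*s/3 (j(s, b) = 4*((16*s/3)*b + 8) = 4*(16*b*s/3 + 8) = 4*(8 + 16*b*s/3) = 32 + 64*b*s/3)
q(C, M) = 930 - 5*C (q(C, M) = 40 - 5*(C - 178) = 40 - 5*(-178 + C) = 40 + (890 - 5*C) = 930 - 5*C)
1/(q(j(2, 27), -1026 - 225) - 6029506) = 1/((930 - 5*(32 + (64/3)*27*2)) - 6029506) = 1/((930 - 5*(32 + 1152)) - 6029506) = 1/((930 - 5*1184) - 6029506) = 1/((930 - 5920) - 6029506) = 1/(-4990 - 6029506) = 1/(-6034496) = -1/6034496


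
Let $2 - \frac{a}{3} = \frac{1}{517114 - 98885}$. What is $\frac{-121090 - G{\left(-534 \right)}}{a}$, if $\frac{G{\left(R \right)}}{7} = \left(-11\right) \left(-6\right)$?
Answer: $- \frac{50836571408}{2509371} \approx -20259.0$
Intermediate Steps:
$G{\left(R \right)} = 462$ ($G{\left(R \right)} = 7 \left(\left(-11\right) \left(-6\right)\right) = 7 \cdot 66 = 462$)
$a = \frac{2509371}{418229}$ ($a = 6 - \frac{3}{517114 - 98885} = 6 - \frac{3}{418229} = \frac{2509371}{418229} \approx 6.0$)
$\frac{-121090 - G{\left(-534 \right)}}{a} = \frac{-121090 - 462}{\frac{2509371}{418229}} = \left(-121090 - 462\right) \frac{418229}{2509371} = \left(-121552\right) \frac{418229}{2509371} = - \frac{50836571408}{2509371}$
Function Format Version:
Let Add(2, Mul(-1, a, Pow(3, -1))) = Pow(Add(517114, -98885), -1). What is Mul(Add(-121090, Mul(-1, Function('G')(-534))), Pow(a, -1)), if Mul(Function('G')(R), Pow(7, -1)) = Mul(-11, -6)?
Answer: Rational(-50836571408, 2509371) ≈ -20259.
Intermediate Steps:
Function('G')(R) = 462 (Function('G')(R) = Mul(7, Mul(-11, -6)) = Mul(7, 66) = 462)
a = Rational(2509371, 418229) (a = Add(6, Mul(-3, Pow(Add(517114, -98885), -1))) = Add(6, Mul(-3, Pow(418229, -1))) = Add(6, Mul(-3, Rational(1, 418229))) = Add(6, Rational(-3, 418229)) = Rational(2509371, 418229) ≈ 6.0000)
Mul(Add(-121090, Mul(-1, Function('G')(-534))), Pow(a, -1)) = Mul(Add(-121090, Mul(-1, 462)), Pow(Rational(2509371, 418229), -1)) = Mul(Add(-121090, -462), Rational(418229, 2509371)) = Mul(-121552, Rational(418229, 2509371)) = Rational(-50836571408, 2509371)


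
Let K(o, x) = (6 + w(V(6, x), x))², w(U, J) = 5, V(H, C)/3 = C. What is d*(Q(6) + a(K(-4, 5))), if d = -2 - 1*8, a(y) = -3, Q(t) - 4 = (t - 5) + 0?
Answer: -20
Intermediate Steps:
Q(t) = -1 + t (Q(t) = 4 + ((t - 5) + 0) = 4 + ((-5 + t) + 0) = 4 + (-5 + t) = -1 + t)
V(H, C) = 3*C
K(o, x) = 121 (K(o, x) = (6 + 5)² = 11² = 121)
d = -10 (d = -2 - 8 = -10)
d*(Q(6) + a(K(-4, 5))) = -10*((-1 + 6) - 3) = -10*(5 - 3) = -10*2 = -20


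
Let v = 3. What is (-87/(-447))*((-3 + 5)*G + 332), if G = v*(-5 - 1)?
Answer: 8584/149 ≈ 57.611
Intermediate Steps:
G = -18 (G = 3*(-5 - 1) = 3*(-6) = -18)
(-87/(-447))*((-3 + 5)*G + 332) = (-87/(-447))*((-3 + 5)*(-18) + 332) = (-87*(-1/447))*(2*(-18) + 332) = 29*(-36 + 332)/149 = (29/149)*296 = 8584/149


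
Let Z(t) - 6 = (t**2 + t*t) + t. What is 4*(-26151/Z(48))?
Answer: -17434/777 ≈ -22.438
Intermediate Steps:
Z(t) = 6 + t + 2*t**2 (Z(t) = 6 + ((t**2 + t*t) + t) = 6 + ((t**2 + t**2) + t) = 6 + (2*t**2 + t) = 6 + (t + 2*t**2) = 6 + t + 2*t**2)
4*(-26151/Z(48)) = 4*(-26151/(6 + 48 + 2*48**2)) = 4*(-26151/(6 + 48 + 2*2304)) = 4*(-26151/(6 + 48 + 4608)) = 4*(-26151/4662) = 4*(-26151*1/4662) = 4*(-8717/1554) = -17434/777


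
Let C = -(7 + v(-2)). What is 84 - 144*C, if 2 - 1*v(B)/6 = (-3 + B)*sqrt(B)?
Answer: 2820 + 4320*I*sqrt(2) ≈ 2820.0 + 6109.4*I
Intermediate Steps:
v(B) = 12 - 6*sqrt(B)*(-3 + B) (v(B) = 12 - 6*(-3 + B)*sqrt(B) = 12 - 6*sqrt(B)*(-3 + B))
C = -19 - 30*I*sqrt(2) (C = -(7 + (12 - (-12)*I*sqrt(2) + 18*sqrt(-2))) = -(7 + (12 - (-12)*I*sqrt(2) + 18*(I*sqrt(2)))) = -(7 + (12 + 12*I*sqrt(2) + 18*I*sqrt(2))) = -(7 + (12 + 30*I*sqrt(2))) = -(19 + 30*I*sqrt(2)) = -19 - 30*I*sqrt(2) ≈ -19.0 - 42.426*I)
84 - 144*C = 84 - 144*(-19 - 30*I*sqrt(2)) = 84 + (2736 + 4320*I*sqrt(2)) = 2820 + 4320*I*sqrt(2)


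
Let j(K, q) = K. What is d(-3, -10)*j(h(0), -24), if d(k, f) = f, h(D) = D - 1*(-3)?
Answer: -30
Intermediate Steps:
h(D) = 3 + D (h(D) = D + 3 = 3 + D)
d(-3, -10)*j(h(0), -24) = -10*(3 + 0) = -10*3 = -30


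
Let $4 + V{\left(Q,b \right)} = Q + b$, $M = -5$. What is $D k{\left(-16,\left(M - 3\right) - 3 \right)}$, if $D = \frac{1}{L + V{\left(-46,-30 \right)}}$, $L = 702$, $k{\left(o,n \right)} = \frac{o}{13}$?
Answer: $- \frac{8}{4043} \approx -0.0019787$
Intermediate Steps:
$V{\left(Q,b \right)} = -4 + Q + b$ ($V{\left(Q,b \right)} = -4 + \left(Q + b\right) = -4 + Q + b$)
$k{\left(o,n \right)} = \frac{o}{13}$ ($k{\left(o,n \right)} = o \frac{1}{13} = \frac{o}{13}$)
$D = \frac{1}{622}$ ($D = \frac{1}{702 - 80} = \frac{1}{622} \approx 0.0016077$)
$D k{\left(-16,\left(M - 3\right) - 3 \right)} = \frac{\frac{1}{13} \left(-16\right)}{622} = \frac{1}{622} \left(- \frac{16}{13}\right) = - \frac{8}{4043}$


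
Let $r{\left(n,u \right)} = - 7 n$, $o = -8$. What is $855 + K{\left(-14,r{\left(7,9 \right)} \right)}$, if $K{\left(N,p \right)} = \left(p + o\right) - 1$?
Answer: $797$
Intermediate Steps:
$r{\left(n,u \right)} = - 7 n$
$K{\left(N,p \right)} = -9 + p$ ($K{\left(N,p \right)} = \left(p - 8\right) - 1 = \left(-8 + p\right) - 1 = -9 + p$)
$855 + K{\left(-14,r{\left(7,9 \right)} \right)} = 855 - 58 = 797$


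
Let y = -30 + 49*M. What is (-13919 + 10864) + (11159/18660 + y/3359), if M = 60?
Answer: -191392378019/62678940 ≈ -3053.5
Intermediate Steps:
y = 2910 (y = -30 + 49*60 = -30 + 2940 = 2910)
(-13919 + 10864) + (11159/18660 + y/3359) = (-13919 + 10864) + (11159/18660 + 2910/3359) = -3055 + (11159*(1/18660) + 2910*(1/3359)) = -3055 + (11159/18660 + 2910/3359) = -3055 + 91783681/62678940 = -191392378019/62678940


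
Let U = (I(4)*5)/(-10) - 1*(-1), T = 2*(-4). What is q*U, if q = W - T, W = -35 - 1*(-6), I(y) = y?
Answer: 21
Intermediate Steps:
T = -8
W = -29 (W = -35 + 6 = -29)
q = -21 (q = -29 - 1*(-8) = -29 + 8 = -21)
U = -1 (U = (4*5)/(-10) - 1*(-1) = 20*(-1/10) + 1 = -2 + 1 = -1)
q*U = -21*(-1) = 21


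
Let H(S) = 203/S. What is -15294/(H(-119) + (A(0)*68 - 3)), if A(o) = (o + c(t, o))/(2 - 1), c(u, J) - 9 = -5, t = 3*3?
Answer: -129999/2272 ≈ -57.218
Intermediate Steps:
t = 9
c(u, J) = 4 (c(u, J) = 9 - 5 = 4)
A(o) = 4 + o (A(o) = (o + 4)/(2 - 1) = (4 + o)/1 = (4 + o)*1 = 4 + o)
-15294/(H(-119) + (A(0)*68 - 3)) = -15294/(203/(-119) + ((4 + 0)*68 - 3)) = -15294/(203*(-1/119) + (4*68 - 3)) = -15294/(-29/17 + (272 - 3)) = -15294/(-29/17 + 269) = -15294/4544/17 = -15294*17/4544 = -129999/2272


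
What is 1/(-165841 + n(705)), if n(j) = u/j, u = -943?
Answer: -705/116918848 ≈ -6.0298e-6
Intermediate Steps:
n(j) = -943/j
1/(-165841 + n(705)) = 1/(-165841 - 943/705) = 1/(-116918848/705) = -705/116918848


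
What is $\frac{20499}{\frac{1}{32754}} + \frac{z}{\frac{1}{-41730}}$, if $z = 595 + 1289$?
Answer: $592804926$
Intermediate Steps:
$z = 1884$
$\frac{20499}{\frac{1}{32754}} + \frac{z}{\frac{1}{-41730}} = \frac{20499}{\frac{1}{32754}} + \frac{1884}{\frac{1}{-41730}} = 20499 \frac{1}{\frac{1}{32754}} + \frac{1884}{- \frac{1}{41730}} = 20499 \cdot 32754 + 1884 \left(-41730\right) = 671424246 - 78619320 = 592804926$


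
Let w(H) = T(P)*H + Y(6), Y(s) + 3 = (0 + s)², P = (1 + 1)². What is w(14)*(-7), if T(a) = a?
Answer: -623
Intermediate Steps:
P = 4 (P = 2² = 4)
Y(s) = -3 + s² (Y(s) = -3 + (0 + s)² = -3 + s²)
w(H) = 33 + 4*H (w(H) = 4*H + (-3 + 6²) = 4*H + (-3 + 36) = 4*H + 33 = 33 + 4*H)
w(14)*(-7) = (33 + 4*14)*(-7) = (33 + 56)*(-7) = 89*(-7) = -623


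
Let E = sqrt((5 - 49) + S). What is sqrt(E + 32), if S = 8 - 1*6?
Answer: sqrt(32 + I*sqrt(42)) ≈ 5.6855 + 0.56994*I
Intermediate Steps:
S = 2 (S = 8 - 6 = 2)
E = I*sqrt(42) (E = sqrt((5 - 49) + 2) = sqrt(-44 + 2) = sqrt(-42) = I*sqrt(42) ≈ 6.4807*I)
sqrt(E + 32) = sqrt(I*sqrt(42) + 32) = sqrt(32 + I*sqrt(42))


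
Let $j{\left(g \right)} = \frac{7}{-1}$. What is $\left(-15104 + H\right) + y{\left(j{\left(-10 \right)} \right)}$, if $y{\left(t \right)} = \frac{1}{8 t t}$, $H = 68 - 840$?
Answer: $- \frac{6223391}{392} \approx -15876.0$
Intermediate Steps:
$H = -772$ ($H = 68 - 840 = -772$)
$j{\left(g \right)} = -7$ ($j{\left(g \right)} = 7 \left(-1\right) = -7$)
$y{\left(t \right)} = \frac{1}{8 t^{2}}$ ($y{\left(t \right)} = \frac{\frac{1}{8} \frac{1}{t}}{t} = \frac{1}{8 t^{2}}$)
$\left(-15104 + H\right) + y{\left(j{\left(-10 \right)} \right)} = \left(-15104 - 772\right) + \frac{1}{8 \cdot 49} = -15876 + \frac{1}{8} \cdot \frac{1}{49} = -15876 + \frac{1}{392} = - \frac{6223391}{392}$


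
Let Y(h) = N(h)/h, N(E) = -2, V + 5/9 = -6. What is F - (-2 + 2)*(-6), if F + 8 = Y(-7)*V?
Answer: -622/63 ≈ -9.8730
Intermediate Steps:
V = -59/9 (V = -5/9 - 6 = -59/9 ≈ -6.5556)
Y(h) = -2/h
F = -622/63 (F = -8 - 2/(-7)*(-59/9) = -8 - 2*(-⅐)*(-59/9) = -8 + (2/7)*(-59/9) = -8 - 118/63 = -622/63 ≈ -9.8730)
F - (-2 + 2)*(-6) = -622/63 - (-2 + 2)*(-6) = -622/63 - 0*(-6) = -622/63 - 1*0 = -622/63 + 0 = -622/63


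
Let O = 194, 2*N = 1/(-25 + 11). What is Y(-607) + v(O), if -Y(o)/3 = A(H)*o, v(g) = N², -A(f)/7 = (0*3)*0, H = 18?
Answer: 1/784 ≈ 0.0012755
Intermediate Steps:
N = -1/28 (N = 1/(2*(-25 + 11)) = (½)/(-14) = (½)*(-1/14) = -1/28 ≈ -0.035714)
A(f) = 0 (A(f) = -7*0*3*0 = -0*0 = -7*0 = 0)
v(g) = 1/784 (v(g) = (-1/28)² = 1/784)
Y(o) = 0 (Y(o) = -0*o = -3*0 = 0)
Y(-607) + v(O) = 0 + 1/784 = 1/784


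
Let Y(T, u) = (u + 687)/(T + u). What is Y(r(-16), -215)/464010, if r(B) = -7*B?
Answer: -236/23896515 ≈ -9.8759e-6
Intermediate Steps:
Y(T, u) = (687 + u)/(T + u)
Y(r(-16), -215)/464010 = ((687 - 215)/(-7*(-16) - 215))/464010 = (472/(112 - 215))*(1/464010) = (472/(-103))*(1/464010) = -1/103*472*(1/464010) = -472/103*1/464010 = -236/23896515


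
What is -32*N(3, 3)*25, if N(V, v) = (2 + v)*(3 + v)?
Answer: -24000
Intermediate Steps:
-32*N(3, 3)*25 = -32*(6 + 3² + 5*3)*25 = -32*(6 + 9 + 15)*25 = -32*30*25 = -960*25 = -24000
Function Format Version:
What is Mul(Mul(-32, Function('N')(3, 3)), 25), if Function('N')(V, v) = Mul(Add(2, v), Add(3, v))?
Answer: -24000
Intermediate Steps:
Mul(Mul(-32, Function('N')(3, 3)), 25) = Mul(Mul(-32, Add(6, Pow(3, 2), Mul(5, 3))), 25) = Mul(Mul(-32, Add(6, 9, 15)), 25) = Mul(Mul(-32, 30), 25) = Mul(-960, 25) = -24000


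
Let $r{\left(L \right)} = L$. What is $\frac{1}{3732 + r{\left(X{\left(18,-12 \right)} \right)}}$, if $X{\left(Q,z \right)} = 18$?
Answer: $\frac{1}{3750} \approx 0.00026667$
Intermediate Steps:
$\frac{1}{3732 + r{\left(X{\left(18,-12 \right)} \right)}} = \frac{1}{3732 + 18} = \frac{1}{3750}$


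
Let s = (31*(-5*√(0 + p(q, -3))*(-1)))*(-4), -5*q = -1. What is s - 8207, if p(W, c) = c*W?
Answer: -8207 - 124*I*√15 ≈ -8207.0 - 480.25*I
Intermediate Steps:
q = ⅕ (q = -⅕*(-1) = ⅕ ≈ 0.20000)
p(W, c) = W*c
s = -124*I*√15 (s = (31*(-5*√(0 + (⅕)*(-3))*(-1)))*(-4) = (31*(-5*√(0 - ⅗)*(-1)))*(-4) = (31*(-I*√15*(-1)))*(-4) = (31*(I*√15))*(-4) = (31*I*√15)*(-4) = -124*I*√15 ≈ -480.25*I)
s - 8207 = -124*I*√15 - 8207 = -8207 - 124*I*√15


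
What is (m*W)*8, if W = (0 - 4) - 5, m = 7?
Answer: -504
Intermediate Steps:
W = -9 (W = -4 - 5 = -9)
(m*W)*8 = (7*(-9))*8 = -63*8 = -504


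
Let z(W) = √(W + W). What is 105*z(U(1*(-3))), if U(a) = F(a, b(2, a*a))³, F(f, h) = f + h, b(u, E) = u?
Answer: 105*I*√2 ≈ 148.49*I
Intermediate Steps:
U(a) = (2 + a)³ (U(a) = (a + 2)³ = (2 + a)³)
z(W) = √2*√W (z(W) = √(2*W) = √2*√W)
105*z(U(1*(-3))) = 105*(√2*√((2 + 1*(-3))³)) = 105*(√2*√((2 - 3)³)) = 105*(√2*√((-1)³)) = 105*(√2*√(-1)) = 105*(√2*I) = 105*(I*√2) = 105*I*√2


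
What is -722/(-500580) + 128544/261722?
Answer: 16133879701/32753199690 ≈ 0.49259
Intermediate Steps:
-722/(-500580) + 128544/261722 = -722*(-1/500580) + 128544*(1/261722) = 361/250290 + 64272/130861 = 16133879701/32753199690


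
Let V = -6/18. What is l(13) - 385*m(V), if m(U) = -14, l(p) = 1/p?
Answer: 70071/13 ≈ 5390.1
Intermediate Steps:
V = -⅓ (V = -6*1/18 = -⅓ ≈ -0.33333)
l(13) - 385*m(V) = 1/13 - 385*(-14) = 1/13 + 5390 = 70071/13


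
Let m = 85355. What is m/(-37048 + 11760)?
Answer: -85355/25288 ≈ -3.3753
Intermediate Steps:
m/(-37048 + 11760) = 85355/(-37048 + 11760) = 85355/(-25288) = 85355*(-1/25288) = -85355/25288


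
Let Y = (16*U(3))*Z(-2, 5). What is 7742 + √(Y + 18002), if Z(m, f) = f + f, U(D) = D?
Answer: 7742 + √18482 ≈ 7877.9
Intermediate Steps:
Z(m, f) = 2*f
Y = 480 (Y = (16*3)*(2*5) = 48*10 = 480)
7742 + √(Y + 18002) = 7742 + √(480 + 18002) = 7742 + √18482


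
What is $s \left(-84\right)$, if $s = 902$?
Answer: $-75768$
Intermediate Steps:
$s \left(-84\right) = 902 \left(-84\right) = -75768$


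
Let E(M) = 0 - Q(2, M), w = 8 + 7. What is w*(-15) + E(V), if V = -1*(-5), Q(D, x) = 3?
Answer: -228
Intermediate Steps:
w = 15
V = 5
E(M) = -3 (E(M) = 0 - 1*3 = 0 - 3 = -3)
w*(-15) + E(V) = 15*(-15) - 3 = -225 - 3 = -228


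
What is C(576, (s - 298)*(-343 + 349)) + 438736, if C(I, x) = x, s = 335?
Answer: 438958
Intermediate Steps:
C(576, (s - 298)*(-343 + 349)) + 438736 = (335 - 298)*(-343 + 349) + 438736 = 37*6 + 438736 = 222 + 438736 = 438958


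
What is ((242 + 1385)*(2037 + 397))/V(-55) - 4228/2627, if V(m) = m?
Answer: -10403462526/144485 ≈ -72004.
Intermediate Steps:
((242 + 1385)*(2037 + 397))/V(-55) - 4228/2627 = ((242 + 1385)*(2037 + 397))/(-55) - 4228/2627 = (1627*2434)*(-1/55) - 4228*1/2627 = 3960118*(-1/55) - 4228/2627 = -3960118/55 - 4228/2627 = -10403462526/144485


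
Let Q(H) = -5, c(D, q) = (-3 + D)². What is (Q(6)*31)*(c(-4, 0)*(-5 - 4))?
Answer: 68355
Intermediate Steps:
(Q(6)*31)*(c(-4, 0)*(-5 - 4)) = (-5*31)*((-3 - 4)²*(-5 - 4)) = -155*(-7)²*(-9) = -7595*(-9) = -155*(-441) = 68355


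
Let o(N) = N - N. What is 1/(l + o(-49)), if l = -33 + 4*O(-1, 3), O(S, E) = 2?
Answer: -1/25 ≈ -0.040000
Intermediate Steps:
o(N) = 0
l = -25 (l = -33 + 4*2 = -33 + 8 = -25)
1/(l + o(-49)) = 1/(-25 + 0) = 1/(-25) = -1/25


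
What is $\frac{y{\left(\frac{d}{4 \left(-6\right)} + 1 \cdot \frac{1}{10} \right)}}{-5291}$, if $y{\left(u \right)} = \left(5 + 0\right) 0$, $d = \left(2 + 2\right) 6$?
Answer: $0$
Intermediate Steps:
$d = 24$ ($d = 4 \cdot 6 = 24$)
$y{\left(u \right)} = 0$ ($y{\left(u \right)} = 5 \cdot 0 = 0$)
$\frac{y{\left(\frac{d}{4 \left(-6\right)} + 1 \cdot \frac{1}{10} \right)}}{-5291} = \frac{0}{-5291} = 0 \left(- \frac{1}{5291}\right) = 0$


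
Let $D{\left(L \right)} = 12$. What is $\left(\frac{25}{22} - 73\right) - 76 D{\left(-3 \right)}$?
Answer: $- \frac{21645}{22} \approx -983.86$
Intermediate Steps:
$\left(\frac{25}{22} - 73\right) - 76 D{\left(-3 \right)} = \left(\frac{25}{22} - 73\right) - 912 = - \frac{1581}{22} - 912 = - \frac{21645}{22}$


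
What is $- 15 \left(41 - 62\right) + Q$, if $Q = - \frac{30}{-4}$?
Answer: $\frac{645}{2} \approx 322.5$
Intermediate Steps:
$Q = \frac{15}{2}$ ($Q = \left(-30\right) \left(- \frac{1}{4}\right) = \frac{15}{2} \approx 7.5$)
$- 15 \left(41 - 62\right) + Q = - 15 \left(41 - 62\right) + \frac{15}{2} = \left(-15\right) \left(-21\right) + \frac{15}{2} = 315 + \frac{15}{2} = \frac{645}{2}$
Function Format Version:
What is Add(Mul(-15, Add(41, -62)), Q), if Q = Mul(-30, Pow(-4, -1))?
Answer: Rational(645, 2) ≈ 322.50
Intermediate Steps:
Q = Rational(15, 2) (Q = Mul(-30, Rational(-1, 4)) = Rational(15, 2) ≈ 7.5000)
Add(Mul(-15, Add(41, -62)), Q) = Add(Mul(-15, Add(41, -62)), Rational(15, 2)) = Add(Mul(-15, -21), Rational(15, 2)) = Add(315, Rational(15, 2)) = Rational(645, 2)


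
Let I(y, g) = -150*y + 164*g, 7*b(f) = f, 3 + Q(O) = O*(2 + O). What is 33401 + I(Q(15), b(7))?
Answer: -4235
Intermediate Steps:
Q(O) = -3 + O*(2 + O)
b(f) = f/7
33401 + I(Q(15), b(7)) = 33401 + (-150*(-3 + 15² + 2*15) + 164*((⅐)*7)) = 33401 + (-150*(-3 + 225 + 30) + 164*1) = 33401 + (-150*252 + 164) = 33401 + (-37800 + 164) = 33401 - 37636 = -4235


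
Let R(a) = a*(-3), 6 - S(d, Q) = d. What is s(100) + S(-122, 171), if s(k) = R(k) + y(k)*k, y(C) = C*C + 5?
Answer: 1000328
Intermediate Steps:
y(C) = 5 + C**2 (y(C) = C**2 + 5 = 5 + C**2)
S(d, Q) = 6 - d
R(a) = -3*a
s(k) = -3*k + k*(5 + k**2) (s(k) = -3*k + (5 + k**2)*k = -3*k + k*(5 + k**2))
s(100) + S(-122, 171) = 100*(2 + 100**2) + (6 - 1*(-122)) = 100*(2 + 10000) + (6 + 122) = 100*10002 + 128 = 1000200 + 128 = 1000328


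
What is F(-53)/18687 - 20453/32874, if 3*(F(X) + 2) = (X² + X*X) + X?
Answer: -107096563/204772146 ≈ -0.52300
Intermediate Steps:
F(X) = -2 + X/3 + 2*X²/3 (F(X) = -2 + ((X² + X*X) + X)/3 = -2 + ((X² + X²) + X)/3 = -2 + (2*X² + X)/3 = -2 + (X + 2*X²)/3 = -2 + (X/3 + 2*X²/3) = -2 + X/3 + 2*X²/3)
F(-53)/18687 - 20453/32874 = (-2 + (⅓)*(-53) + (⅔)*(-53)²)/18687 - 20453/32874 = (-2 - 53/3 + (⅔)*2809)*(1/18687) - 20453*1/32874 = (-2 - 53/3 + 5618/3)*(1/18687) - 20453/32874 = 1853*(1/18687) - 20453/32874 = 1853/18687 - 20453/32874 = -107096563/204772146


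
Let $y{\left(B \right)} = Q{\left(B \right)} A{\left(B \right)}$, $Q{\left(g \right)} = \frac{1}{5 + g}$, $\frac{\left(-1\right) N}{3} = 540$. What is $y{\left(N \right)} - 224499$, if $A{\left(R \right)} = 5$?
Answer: $- \frac{72513178}{323} \approx -2.245 \cdot 10^{5}$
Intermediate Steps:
$N = -1620$ ($N = \left(-3\right) 540 = -1620$)
$y{\left(B \right)} = \frac{5}{5 + B}$ ($y{\left(B \right)} = \frac{1}{5 + B} 5 = \frac{5}{5 + B}$)
$y{\left(N \right)} - 224499 = \frac{5}{5 - 1620} - 224499 = \frac{5}{-1615} - 224499 = 5 \left(- \frac{1}{1615}\right) - 224499 = - \frac{1}{323} - 224499 = - \frac{72513178}{323}$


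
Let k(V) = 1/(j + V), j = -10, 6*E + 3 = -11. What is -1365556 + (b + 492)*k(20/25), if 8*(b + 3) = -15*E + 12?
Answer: -502544403/368 ≈ -1.3656e+6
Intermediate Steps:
E = -7/3 (E = -½ + (⅙)*(-11) = -½ - 11/6 = -7/3 ≈ -2.3333)
b = 23/8 (b = -3 + (-15*(-7/3) + 12)/8 = -3 + (35 + 12)/8 = -3 + (⅛)*47 = -3 + 47/8 = 23/8 ≈ 2.8750)
k(V) = 1/(-10 + V)
-1365556 + (b + 492)*k(20/25) = -1365556 + (23/8 + 492)/(-10 + 20/25) = -1365556 + 3959/(8*(-10 + 20*(1/25))) = -1365556 + 3959/(8*(-10 + ⅘)) = -1365556 + 3959/(8*(-46/5)) = -1365556 + (3959/8)*(-5/46) = -1365556 - 19795/368 = -502544403/368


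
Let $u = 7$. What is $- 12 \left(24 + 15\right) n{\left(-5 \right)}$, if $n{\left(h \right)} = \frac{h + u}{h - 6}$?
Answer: $\frac{936}{11} \approx 85.091$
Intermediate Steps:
$n{\left(h \right)} = \frac{7 + h}{-6 + h}$ ($n{\left(h \right)} = \frac{h + 7}{h - 6} = \frac{7 + h}{-6 + h}$)
$- 12 \left(24 + 15\right) n{\left(-5 \right)} = - 12 \left(24 + 15\right) \frac{7 - 5}{-6 - 5} = \left(-12\right) 39 \frac{1}{-11} \cdot 2 = - 468 \left(\left(- \frac{1}{11}\right) 2\right) = \left(-468\right) \left(- \frac{2}{11}\right) = \frac{936}{11}$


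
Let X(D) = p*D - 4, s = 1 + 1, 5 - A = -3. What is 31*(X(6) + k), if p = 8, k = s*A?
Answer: 1860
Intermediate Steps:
A = 8 (A = 5 - 1*(-3) = 5 + 3 = 8)
s = 2
k = 16 (k = 2*8 = 16)
X(D) = -4 + 8*D (X(D) = 8*D - 4 = -4 + 8*D)
31*(X(6) + k) = 31*((-4 + 8*6) + 16) = 31*((-4 + 48) + 16) = 31*(44 + 16) = 31*60 = 1860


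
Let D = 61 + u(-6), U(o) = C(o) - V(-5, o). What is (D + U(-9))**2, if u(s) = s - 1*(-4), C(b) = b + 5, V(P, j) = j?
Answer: 4096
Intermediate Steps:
C(b) = 5 + b
U(o) = 5 (U(o) = (5 + o) - o = 5)
u(s) = 4 + s (u(s) = s + 4 = 4 + s)
D = 59 (D = 61 + (4 - 6) = 61 - 2 = 59)
(D + U(-9))**2 = (59 + 5)**2 = 64**2 = 4096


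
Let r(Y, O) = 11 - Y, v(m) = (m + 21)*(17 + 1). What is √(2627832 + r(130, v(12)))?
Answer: √2627713 ≈ 1621.0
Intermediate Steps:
v(m) = 378 + 18*m (v(m) = (21 + m)*18 = 378 + 18*m)
√(2627832 + r(130, v(12))) = √(2627832 + (11 - 1*130)) = √(2627832 + (11 - 130)) = √(2627832 - 119) = √2627713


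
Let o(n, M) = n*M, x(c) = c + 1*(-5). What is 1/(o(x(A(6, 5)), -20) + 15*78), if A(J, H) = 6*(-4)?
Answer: 1/1750 ≈ 0.00057143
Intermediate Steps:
A(J, H) = -24
x(c) = -5 + c (x(c) = c - 5 = -5 + c)
o(n, M) = M*n
1/(o(x(A(6, 5)), -20) + 15*78) = 1/(-20*(-5 - 24) + 15*78) = 1/(-20*(-29) + 1170) = 1/(580 + 1170) = 1/1750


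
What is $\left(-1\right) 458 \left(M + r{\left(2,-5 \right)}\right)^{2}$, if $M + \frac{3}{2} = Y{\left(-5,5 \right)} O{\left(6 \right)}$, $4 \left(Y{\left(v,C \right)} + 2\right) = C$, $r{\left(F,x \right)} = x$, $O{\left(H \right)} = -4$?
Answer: $- \frac{11221}{2} \approx -5610.5$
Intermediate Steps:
$Y{\left(v,C \right)} = -2 + \frac{C}{4}$
$M = \frac{3}{2}$ ($M = - \frac{3}{2} + \left(-2 + \frac{1}{4} \cdot 5\right) \left(-4\right) = - \frac{3}{2} + \left(-2 + \frac{5}{4}\right) \left(-4\right) = - \frac{3}{2} - -3 = - \frac{3}{2} + 3 = \frac{3}{2} \approx 1.5$)
$\left(-1\right) 458 \left(M + r{\left(2,-5 \right)}\right)^{2} = \left(-1\right) 458 \left(\frac{3}{2} - 5\right)^{2} = - 458 \left(- \frac{7}{2}\right)^{2} = \left(-458\right) \frac{49}{4} = - \frac{11221}{2}$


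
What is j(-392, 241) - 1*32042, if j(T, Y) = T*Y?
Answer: -126514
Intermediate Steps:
j(-392, 241) - 1*32042 = -392*241 - 1*32042 = -94472 - 32042 = -126514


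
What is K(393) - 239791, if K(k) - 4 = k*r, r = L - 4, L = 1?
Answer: -240966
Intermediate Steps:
r = -3 (r = 1 - 4 = -3)
K(k) = 4 - 3*k (K(k) = 4 + k*(-3) = 4 - 3*k)
K(393) - 239791 = (4 - 3*393) - 239791 = (4 - 1179) - 239791 = -1175 - 239791 = -240966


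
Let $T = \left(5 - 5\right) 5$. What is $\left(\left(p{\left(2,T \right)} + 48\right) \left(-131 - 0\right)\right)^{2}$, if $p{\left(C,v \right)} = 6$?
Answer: $50041476$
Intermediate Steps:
$T = 0$ ($T = 0 \cdot 5 = 0$)
$\left(\left(p{\left(2,T \right)} + 48\right) \left(-131 - 0\right)\right)^{2} = \left(\left(6 + 48\right) \left(-131 - 0\right)\right)^{2} = \left(54 \left(-131 + 0\right)\right)^{2} = \left(54 \left(-131\right)\right)^{2} = \left(-7074\right)^{2} = 50041476$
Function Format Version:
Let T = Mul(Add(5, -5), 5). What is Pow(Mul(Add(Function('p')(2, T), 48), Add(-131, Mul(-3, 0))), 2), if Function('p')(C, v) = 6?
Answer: 50041476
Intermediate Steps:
T = 0 (T = Mul(0, 5) = 0)
Pow(Mul(Add(Function('p')(2, T), 48), Add(-131, Mul(-3, 0))), 2) = Pow(Mul(Add(6, 48), Add(-131, Mul(-3, 0))), 2) = Pow(Mul(54, Add(-131, 0)), 2) = Pow(Mul(54, -131), 2) = Pow(-7074, 2) = 50041476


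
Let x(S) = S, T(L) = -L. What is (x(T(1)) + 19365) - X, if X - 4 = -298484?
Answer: 317844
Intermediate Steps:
X = -298480 (X = 4 - 298484 = -298480)
(x(T(1)) + 19365) - X = (-1*1 + 19365) - 1*(-298480) = (-1 + 19365) + 298480 = 19364 + 298480 = 317844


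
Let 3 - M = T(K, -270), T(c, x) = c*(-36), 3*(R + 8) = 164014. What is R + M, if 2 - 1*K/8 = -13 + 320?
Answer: -99521/3 ≈ -33174.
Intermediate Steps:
K = -2440 (K = 16 - 8*(-13 + 320) = 16 - 8*307 = 16 - 2456 = -2440)
R = 163990/3 (R = -8 + (⅓)*164014 = -8 + 164014/3 = 163990/3 ≈ 54663.)
T(c, x) = -36*c
M = -87837 (M = 3 - (-36)*(-2440) = 3 - 1*87840 = 3 - 87840 = -87837)
R + M = 163990/3 - 87837 = -99521/3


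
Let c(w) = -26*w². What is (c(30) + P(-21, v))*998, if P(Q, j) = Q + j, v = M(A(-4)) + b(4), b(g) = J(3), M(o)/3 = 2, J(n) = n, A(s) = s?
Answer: -23365176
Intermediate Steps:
M(o) = 6 (M(o) = 3*2 = 6)
b(g) = 3
v = 9 (v = 6 + 3 = 9)
(c(30) + P(-21, v))*998 = (-26*30² + (-21 + 9))*998 = (-26*900 - 12)*998 = (-23400 - 12)*998 = -23412*998 = -23365176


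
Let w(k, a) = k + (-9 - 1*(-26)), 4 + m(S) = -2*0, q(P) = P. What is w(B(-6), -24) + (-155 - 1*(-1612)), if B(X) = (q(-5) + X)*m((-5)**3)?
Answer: 1518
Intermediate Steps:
m(S) = -4 (m(S) = -4 - 2*0 = -4 + 0 = -4)
B(X) = 20 - 4*X (B(X) = (-5 + X)*(-4) = 20 - 4*X)
w(k, a) = 17 + k (w(k, a) = k + (-9 + 26) = k + 17 = 17 + k)
w(B(-6), -24) + (-155 - 1*(-1612)) = (17 + (20 - 4*(-6))) + (-155 - 1*(-1612)) = (17 + (20 + 24)) + (-155 + 1612) = (17 + 44) + 1457 = 61 + 1457 = 1518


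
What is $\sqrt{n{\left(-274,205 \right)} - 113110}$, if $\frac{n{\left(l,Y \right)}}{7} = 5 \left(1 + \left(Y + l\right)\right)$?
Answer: $i \sqrt{115490} \approx 339.84 i$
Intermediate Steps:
$n{\left(l,Y \right)} = 35 + 35 Y + 35 l$ ($n{\left(l,Y \right)} = 7 \cdot 5 \left(1 + \left(Y + l\right)\right) = 7 \cdot 5 \left(1 + Y + l\right) = 7 \left(5 + 5 Y + 5 l\right) = 35 + 35 Y + 35 l$)
$\sqrt{n{\left(-274,205 \right)} - 113110} = \sqrt{\left(35 + 35 \cdot 205 + 35 \left(-274\right)\right) - 113110} = \sqrt{\left(35 + 7175 - 9590\right) - 113110} = \sqrt{-2380 - 113110} = \sqrt{-115490} = i \sqrt{115490}$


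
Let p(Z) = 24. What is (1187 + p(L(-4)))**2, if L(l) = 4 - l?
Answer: 1466521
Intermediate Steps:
(1187 + p(L(-4)))**2 = (1187 + 24)**2 = 1211**2 = 1466521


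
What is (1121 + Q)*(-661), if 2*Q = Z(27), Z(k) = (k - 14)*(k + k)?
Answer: -972992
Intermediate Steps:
Z(k) = 2*k*(-14 + k) (Z(k) = (-14 + k)*(2*k) = 2*k*(-14 + k))
Q = 351 (Q = (2*27*(-14 + 27))/2 = (2*27*13)/2 = (1/2)*702 = 351)
(1121 + Q)*(-661) = (1121 + 351)*(-661) = 1472*(-661) = -972992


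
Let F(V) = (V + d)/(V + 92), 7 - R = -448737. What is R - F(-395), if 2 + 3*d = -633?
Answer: 407906476/909 ≈ 4.4874e+5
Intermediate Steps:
d = -635/3 (d = -⅔ + (⅓)*(-633) = -⅔ - 211 = -635/3 ≈ -211.67)
R = 448744 (R = 7 - 1*(-448737) = 7 + 448737 = 448744)
F(V) = (-635/3 + V)/(92 + V) (F(V) = (V - 635/3)/(V + 92) = (-635/3 + V)/(92 + V))
R - F(-395) = 448744 - (-635/3 - 395)/(92 - 395) = 448744 - (-1820)/((-303)*3) = 448744 - (-1)*(-1820)/(303*3) = 448744 - 1*1820/909 = 448744 - 1820/909 = 407906476/909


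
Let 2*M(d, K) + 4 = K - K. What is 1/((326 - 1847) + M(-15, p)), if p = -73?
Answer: -1/1523 ≈ -0.00065660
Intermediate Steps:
M(d, K) = -2 (M(d, K) = -2 + (K - K)/2 = -2 + (1/2)*0 = -2 + 0 = -2)
1/((326 - 1847) + M(-15, p)) = 1/((326 - 1847) - 2) = 1/(-1521 - 2) = 1/(-1523) = -1/1523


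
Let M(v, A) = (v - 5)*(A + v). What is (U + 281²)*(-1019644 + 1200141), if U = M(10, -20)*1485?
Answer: 850321367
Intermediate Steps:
M(v, A) = (-5 + v)*(A + v)
U = -74250 (U = (10² - 5*(-20) - 5*10 - 20*10)*1485 = (100 + 100 - 50 - 200)*1485 = -50*1485 = -74250)
(U + 281²)*(-1019644 + 1200141) = (-74250 + 281²)*(-1019644 + 1200141) = (-74250 + 78961)*180497 = 4711*180497 = 850321367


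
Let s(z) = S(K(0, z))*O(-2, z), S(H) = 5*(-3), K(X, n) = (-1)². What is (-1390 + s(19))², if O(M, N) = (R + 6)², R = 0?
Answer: 3724900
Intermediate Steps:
K(X, n) = 1
O(M, N) = 36 (O(M, N) = (0 + 6)² = 6² = 36)
S(H) = -15
s(z) = -540 (s(z) = -15*36 = -540)
(-1390 + s(19))² = (-1390 - 540)² = (-1930)² = 3724900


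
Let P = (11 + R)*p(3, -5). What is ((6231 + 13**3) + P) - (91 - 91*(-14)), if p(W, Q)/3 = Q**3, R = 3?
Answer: 1813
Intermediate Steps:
p(W, Q) = 3*Q**3
P = -5250 (P = (11 + 3)*(3*(-5)**3) = 14*(3*(-125)) = 14*(-375) = -5250)
((6231 + 13**3) + P) - (91 - 91*(-14)) = ((6231 + 13**3) - 5250) - (91 - 91*(-14)) = ((6231 + 2197) - 5250) - (91 + 1274) = (8428 - 5250) - 1*1365 = 3178 - 1365 = 1813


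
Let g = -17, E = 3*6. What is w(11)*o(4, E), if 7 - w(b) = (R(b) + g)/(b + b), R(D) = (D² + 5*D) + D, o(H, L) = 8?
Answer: -64/11 ≈ -5.8182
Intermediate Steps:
E = 18
R(D) = D² + 6*D
w(b) = 7 - (-17 + b*(6 + b))/(2*b) (w(b) = 7 - (b*(6 + b) - 17)/(b + b) = 7 - (-17 + b*(6 + b))/(2*b))
w(11)*o(4, E) = (4 - ½*11 + (17/2)/11)*8 = (4 - 11/2 + (17/2)*(1/11))*8 = (4 - 11/2 + 17/22)*8 = -8/11*8 = -64/11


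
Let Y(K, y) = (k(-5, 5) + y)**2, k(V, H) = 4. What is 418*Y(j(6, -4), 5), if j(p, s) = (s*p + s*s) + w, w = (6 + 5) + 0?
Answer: 33858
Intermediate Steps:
w = 11 (w = 11 + 0 = 11)
j(p, s) = 11 + s**2 + p*s (j(p, s) = (s*p + s*s) + 11 = (p*s + s**2) + 11 = (s**2 + p*s) + 11 = 11 + s**2 + p*s)
Y(K, y) = (4 + y)**2
418*Y(j(6, -4), 5) = 418*(4 + 5)**2 = 418*9**2 = 418*81 = 33858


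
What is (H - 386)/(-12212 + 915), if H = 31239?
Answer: -30853/11297 ≈ -2.7311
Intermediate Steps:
(H - 386)/(-12212 + 915) = (31239 - 386)/(-12212 + 915) = 30853/(-11297) = 30853*(-1/11297) = -30853/11297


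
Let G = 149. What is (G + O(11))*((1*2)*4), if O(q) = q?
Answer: 1280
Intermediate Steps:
(G + O(11))*((1*2)*4) = (149 + 11)*((1*2)*4) = 160*(2*4) = 160*8 = 1280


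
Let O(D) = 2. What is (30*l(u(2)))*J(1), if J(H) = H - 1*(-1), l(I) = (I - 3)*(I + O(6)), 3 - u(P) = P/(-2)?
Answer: 360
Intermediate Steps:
u(P) = 3 + P/2 (u(P) = 3 - P/(-2) = 3 - P*(-1)/2 = 3 - (-1)*P/2 = 3 + P/2)
l(I) = (-3 + I)*(2 + I) (l(I) = (I - 3)*(I + 2) = (-3 + I)*(2 + I))
J(H) = 1 + H (J(H) = H + 1 = 1 + H)
(30*l(u(2)))*J(1) = (30*(-6 + (3 + (½)*2)² - (3 + (½)*2)))*(1 + 1) = (30*(-6 + (3 + 1)² - (3 + 1)))*2 = (30*(-6 + 4² - 1*4))*2 = (30*(-6 + 16 - 4))*2 = (30*6)*2 = 180*2 = 360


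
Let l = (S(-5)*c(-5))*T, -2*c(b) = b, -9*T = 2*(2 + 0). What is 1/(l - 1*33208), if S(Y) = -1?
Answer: -9/298862 ≈ -3.0114e-5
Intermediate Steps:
T = -4/9 (T = -2*(2 + 0)/9 = -2*2/9 = -⅑*4 = -4/9 ≈ -0.44444)
c(b) = -b/2
l = 10/9 (l = -(-1)*(-5)/2*(-4/9) = -1*5/2*(-4/9) = -5/2*(-4/9) = 10/9 ≈ 1.1111)
1/(l - 1*33208) = 1/(10/9 - 1*33208) = 1/(10/9 - 33208) = 1/(-298862/9) = -9/298862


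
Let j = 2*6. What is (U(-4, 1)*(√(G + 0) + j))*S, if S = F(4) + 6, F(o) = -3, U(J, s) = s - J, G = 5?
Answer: 180 + 15*√5 ≈ 213.54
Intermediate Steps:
j = 12
S = 3 (S = -3 + 6 = 3)
(U(-4, 1)*(√(G + 0) + j))*S = ((1 - 1*(-4))*(√(5 + 0) + 12))*3 = ((1 + 4)*(√5 + 12))*3 = (5*(12 + √5))*3 = (60 + 5*√5)*3 = 180 + 15*√5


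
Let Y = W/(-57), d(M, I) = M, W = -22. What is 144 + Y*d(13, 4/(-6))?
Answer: 8494/57 ≈ 149.02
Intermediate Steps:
Y = 22/57 (Y = -22/(-57) = -22*(-1/57) = 22/57 ≈ 0.38596)
144 + Y*d(13, 4/(-6)) = 144 + (22/57)*13 = 144 + 286/57 = 8494/57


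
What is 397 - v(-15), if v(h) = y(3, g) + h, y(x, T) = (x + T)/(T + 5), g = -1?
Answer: 823/2 ≈ 411.50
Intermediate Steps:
y(x, T) = (T + x)/(5 + T)
v(h) = 1/2 + h (v(h) = (-1 + 3)/(5 - 1) + h = 2/4 + h = (1/4)*2 + h = 1/2 + h)
397 - v(-15) = 397 - (1/2 - 15) = 397 - 1*(-29/2) = 397 + 29/2 = 823/2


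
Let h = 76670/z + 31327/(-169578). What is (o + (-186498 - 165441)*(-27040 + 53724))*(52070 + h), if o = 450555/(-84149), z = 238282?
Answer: -8397529982091600512518032243/17172934545598 ≈ -4.8900e+14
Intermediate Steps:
o = -450555/84149 (o = 450555*(-1/84149) = -450555/84149 ≈ -5.3543)
h = 251676593/1836699318 (h = 76670/238282 + 31327/(-169578) = 76670*(1/238282) + 31327*(-1/169578) = 3485/10831 - 31327/169578 = 251676593/1836699318 ≈ 0.13703)
(o + (-186498 - 165441)*(-27040 + 53724))*(52070 + h) = (-450555/84149 + (-186498 - 165441)*(-27040 + 53724))*(52070 + 251676593/1836699318) = (-450555/84149 - 351939*26684)*(95637185164853/1836699318) = (-450555/84149 - 9391140276)*(95637185164853/1836699318) = -790255063535679/84149*95637185164853/1836699318 = -8397529982091600512518032243/17172934545598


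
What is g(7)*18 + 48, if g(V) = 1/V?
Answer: 354/7 ≈ 50.571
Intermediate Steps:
g(V) = 1/V
g(7)*18 + 48 = 18/7 + 48 = 354/7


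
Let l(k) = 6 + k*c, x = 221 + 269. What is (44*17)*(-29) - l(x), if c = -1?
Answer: -21208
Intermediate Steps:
x = 490
l(k) = 6 - k (l(k) = 6 + k*(-1) = 6 - k)
(44*17)*(-29) - l(x) = (44*17)*(-29) - (6 - 1*490) = 748*(-29) - (6 - 490) = -21692 - 1*(-484) = -21692 + 484 = -21208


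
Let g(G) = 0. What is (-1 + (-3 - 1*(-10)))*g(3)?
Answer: 0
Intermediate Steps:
(-1 + (-3 - 1*(-10)))*g(3) = (-1 + (-3 - 1*(-10)))*0 = (-1 + (-3 + 10))*0 = (-1 + 7)*0 = 6*0 = 0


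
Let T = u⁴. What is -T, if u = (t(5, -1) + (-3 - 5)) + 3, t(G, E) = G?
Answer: 0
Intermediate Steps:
u = 0 (u = (5 + (-3 - 5)) + 3 = (5 - 8) + 3 = -3 + 3 = 0)
T = 0 (T = 0⁴ = 0)
-T = -1*0 = 0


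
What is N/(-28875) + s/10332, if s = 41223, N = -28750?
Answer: 62957/12628 ≈ 4.9855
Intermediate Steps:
N/(-28875) + s/10332 = -28750/(-28875) + 41223/10332 = -28750*(-1/28875) + 41223*(1/10332) = 230/231 + 1963/492 = 62957/12628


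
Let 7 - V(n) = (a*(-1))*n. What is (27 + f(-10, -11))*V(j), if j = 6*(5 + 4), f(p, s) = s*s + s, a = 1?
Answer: 8357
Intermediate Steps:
f(p, s) = s + s**2 (f(p, s) = s**2 + s = s + s**2)
j = 54 (j = 6*9 = 54)
V(n) = 7 + n (V(n) = 7 - 1*(-1)*n = 7 - (-1)*n = 7 + n)
(27 + f(-10, -11))*V(j) = (27 - 11*(1 - 11))*(7 + 54) = (27 - 11*(-10))*61 = (27 + 110)*61 = 137*61 = 8357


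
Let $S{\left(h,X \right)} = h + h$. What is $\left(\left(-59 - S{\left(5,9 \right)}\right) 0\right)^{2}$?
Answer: $0$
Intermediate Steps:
$S{\left(h,X \right)} = 2 h$
$\left(\left(-59 - S{\left(5,9 \right)}\right) 0\right)^{2} = \left(\left(-59 - 2 \cdot 5\right) 0\right)^{2} = \left(\left(-59 - 10\right) 0\right)^{2} = \left(\left(-69\right) 0\right)^{2} = 0^{2} = 0$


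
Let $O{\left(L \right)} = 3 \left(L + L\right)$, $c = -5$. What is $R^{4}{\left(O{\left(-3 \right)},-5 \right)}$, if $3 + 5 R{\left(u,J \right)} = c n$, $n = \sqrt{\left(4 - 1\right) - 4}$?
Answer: $\frac{\left(3 + 5 i\right)^{4}}{625} \approx -1.0304 - 1.536 i$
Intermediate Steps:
$n = i$ ($n = \sqrt{3 - 4} = \sqrt{-1} = i \approx 1.0 i$)
$O{\left(L \right)} = 6 L$ ($O{\left(L \right)} = 3 \cdot 2 L = 6 L$)
$R{\left(u,J \right)} = - \frac{3}{5} - i$ ($R{\left(u,J \right)} = - \frac{3}{5} + \frac{\left(-5\right) i}{5} = - \frac{3}{5} - i$)
$R^{4}{\left(O{\left(-3 \right)},-5 \right)} = \left(- \frac{3}{5} - i\right)^{4}$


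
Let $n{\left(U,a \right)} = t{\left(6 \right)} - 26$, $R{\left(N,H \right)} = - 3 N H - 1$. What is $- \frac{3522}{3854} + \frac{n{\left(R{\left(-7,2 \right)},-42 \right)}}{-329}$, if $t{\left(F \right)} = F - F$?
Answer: $- \frac{11261}{13489} \approx -0.83483$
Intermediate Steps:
$t{\left(F \right)} = 0$
$R{\left(N,H \right)} = -1 - 3 H N$ ($R{\left(N,H \right)} = - 3 H N - 1 = -1 - 3 H N$)
$n{\left(U,a \right)} = -26$ ($n{\left(U,a \right)} = 0 - 26 = -26$)
$- \frac{3522}{3854} + \frac{n{\left(R{\left(-7,2 \right)},-42 \right)}}{-329} = - \frac{3522}{3854} - \frac{26}{-329} = \left(-3522\right) \frac{1}{3854} - - \frac{26}{329} = - \frac{1761}{1927} + \frac{26}{329} = - \frac{11261}{13489}$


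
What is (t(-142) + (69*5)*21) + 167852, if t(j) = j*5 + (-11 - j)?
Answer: 174518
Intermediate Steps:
t(j) = -11 + 4*j (t(j) = 5*j + (-11 - j) = -11 + 4*j)
(t(-142) + (69*5)*21) + 167852 = ((-11 + 4*(-142)) + (69*5)*21) + 167852 = ((-11 - 568) + 345*21) + 167852 = (-579 + 7245) + 167852 = 6666 + 167852 = 174518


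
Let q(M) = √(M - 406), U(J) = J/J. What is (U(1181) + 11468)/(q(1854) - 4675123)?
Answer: -53618985687/21856775063681 - 22938*√362/21856775063681 ≈ -0.0024532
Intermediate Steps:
U(J) = 1
q(M) = √(-406 + M)
(U(1181) + 11468)/(q(1854) - 4675123) = (1 + 11468)/(√(-406 + 1854) - 4675123) = 11469/(√1448 - 4675123) = 11469/(2*√362 - 4675123) = 11469/(-4675123 + 2*√362)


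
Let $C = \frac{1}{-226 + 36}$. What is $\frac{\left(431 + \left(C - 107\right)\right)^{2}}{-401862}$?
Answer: $- \frac{3789510481}{14507218200} \approx -0.26122$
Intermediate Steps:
$C = - \frac{1}{190}$ ($C = \frac{1}{-190} = - \frac{1}{190} \approx -0.0052632$)
$\frac{\left(431 + \left(C - 107\right)\right)^{2}}{-401862} = \frac{\left(431 - \frac{20331}{190}\right)^{2}}{-401862} = \left(431 - \frac{20331}{190}\right)^{2} \left(- \frac{1}{401862}\right) = \left(\frac{61559}{190}\right)^{2} \left(- \frac{1}{401862}\right) = \frac{3789510481}{36100} \left(- \frac{1}{401862}\right) = - \frac{3789510481}{14507218200}$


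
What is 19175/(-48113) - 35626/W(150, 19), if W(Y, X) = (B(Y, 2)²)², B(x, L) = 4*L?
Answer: -68946713/7579648 ≈ -9.0963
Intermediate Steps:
W(Y, X) = 4096 (W(Y, X) = ((4*2)²)² = (8²)² = 64² = 4096)
19175/(-48113) - 35626/W(150, 19) = 19175/(-48113) - 35626/4096 = 19175*(-1/48113) - 35626*1/4096 = -1475/3701 - 17813/2048 = -68946713/7579648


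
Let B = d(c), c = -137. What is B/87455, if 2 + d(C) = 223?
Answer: 221/87455 ≈ 0.0025270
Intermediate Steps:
d(C) = 221 (d(C) = -2 + 223 = 221)
B = 221
B/87455 = 221/87455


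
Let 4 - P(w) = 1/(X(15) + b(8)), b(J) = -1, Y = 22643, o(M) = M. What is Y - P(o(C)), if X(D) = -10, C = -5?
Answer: 249028/11 ≈ 22639.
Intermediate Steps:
P(w) = 45/11 (P(w) = 4 - 1/(-10 - 1) = 4 - 1/(-11) = 4 - 1*(-1/11) = 4 + 1/11 = 45/11)
Y - P(o(C)) = 22643 - 1*45/11 = 22643 - 45/11 = 249028/11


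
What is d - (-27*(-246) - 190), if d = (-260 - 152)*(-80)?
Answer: 26508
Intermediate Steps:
d = 32960 (d = -412*(-80) = 32960)
d - (-27*(-246) - 190) = 32960 - (-27*(-246) - 190) = 32960 - (6642 - 190) = 32960 - 1*6452 = 32960 - 6452 = 26508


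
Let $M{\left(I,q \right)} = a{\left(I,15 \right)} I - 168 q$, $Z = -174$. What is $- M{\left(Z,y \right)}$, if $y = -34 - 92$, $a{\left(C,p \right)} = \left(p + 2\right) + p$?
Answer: $-15600$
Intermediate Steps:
$a{\left(C,p \right)} = 2 + 2 p$ ($a{\left(C,p \right)} = \left(2 + p\right) + p = 2 + 2 p$)
$y = -126$
$M{\left(I,q \right)} = - 168 q + 32 I$ ($M{\left(I,q \right)} = \left(2 + 2 \cdot 15\right) I - 168 q = \left(2 + 30\right) I - 168 q = 32 I - 168 q = - 168 q + 32 I$)
$- M{\left(Z,y \right)} = - (\left(-168\right) \left(-126\right) + 32 \left(-174\right)) = - (21168 - 5568) = \left(-1\right) 15600 = -15600$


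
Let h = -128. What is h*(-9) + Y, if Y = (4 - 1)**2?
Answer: 1161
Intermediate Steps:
Y = 9 (Y = 3**2 = 9)
h*(-9) + Y = -128*(-9) + 9 = 1152 + 9 = 1161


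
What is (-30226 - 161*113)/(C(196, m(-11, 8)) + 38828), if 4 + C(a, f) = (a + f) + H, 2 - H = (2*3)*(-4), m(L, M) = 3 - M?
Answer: -48419/39041 ≈ -1.2402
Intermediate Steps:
H = 26 (H = 2 - 2*3*(-4) = 2 - 6*(-4) = 2 - 1*(-24) = 2 + 24 = 26)
C(a, f) = 22 + a + f (C(a, f) = -4 + ((a + f) + 26) = -4 + (26 + a + f) = 22 + a + f)
(-30226 - 161*113)/(C(196, m(-11, 8)) + 38828) = (-30226 - 161*113)/((22 + 196 + (3 - 1*8)) + 38828) = (-30226 - 18193)/((22 + 196 + (3 - 8)) + 38828) = -48419/((22 + 196 - 5) + 38828) = -48419/(213 + 38828) = -48419/39041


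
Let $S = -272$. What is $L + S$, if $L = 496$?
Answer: $224$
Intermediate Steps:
$L + S = 496 - 272 = 224$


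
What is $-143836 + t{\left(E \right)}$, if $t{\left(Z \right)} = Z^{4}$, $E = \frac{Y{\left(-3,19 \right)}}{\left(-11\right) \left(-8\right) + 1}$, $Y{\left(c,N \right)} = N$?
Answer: $- \frac{9024592846155}{62742241} \approx -1.4384 \cdot 10^{5}$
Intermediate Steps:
$E = \frac{19}{89}$ ($E = \frac{19}{\left(-11\right) \left(-8\right) + 1} = \frac{19}{88 + 1} = \frac{19}{89} \approx 0.21348$)
$-143836 + t{\left(E \right)} = -143836 + \left(\frac{19}{89}\right)^{4} = -143836 + \frac{130321}{62742241} = - \frac{9024592846155}{62742241}$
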